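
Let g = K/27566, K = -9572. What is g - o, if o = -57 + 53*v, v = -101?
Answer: 74561244/13783 ≈ 5409.7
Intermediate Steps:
o = -5410 (o = -57 + 53*(-101) = -57 - 5353 = -5410)
g = -4786/13783 (g = -9572/27566 = -9572*1/27566 = -4786/13783 ≈ -0.34724)
g - o = -4786/13783 - 1*(-5410) = -4786/13783 + 5410 = 74561244/13783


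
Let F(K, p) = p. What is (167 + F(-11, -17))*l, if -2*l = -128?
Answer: 9600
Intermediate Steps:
l = 64 (l = -½*(-128) = 64)
(167 + F(-11, -17))*l = (167 - 17)*64 = 150*64 = 9600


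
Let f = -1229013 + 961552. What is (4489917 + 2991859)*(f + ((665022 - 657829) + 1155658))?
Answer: 6699107412640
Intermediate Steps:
f = -267461
(4489917 + 2991859)*(f + ((665022 - 657829) + 1155658)) = (4489917 + 2991859)*(-267461 + ((665022 - 657829) + 1155658)) = 7481776*(-267461 + (7193 + 1155658)) = 7481776*(-267461 + 1162851) = 7481776*895390 = 6699107412640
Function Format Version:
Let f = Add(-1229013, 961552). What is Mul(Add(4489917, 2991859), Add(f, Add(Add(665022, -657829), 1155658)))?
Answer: 6699107412640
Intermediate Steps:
f = -267461
Mul(Add(4489917, 2991859), Add(f, Add(Add(665022, -657829), 1155658))) = Mul(Add(4489917, 2991859), Add(-267461, Add(Add(665022, -657829), 1155658))) = Mul(7481776, Add(-267461, Add(7193, 1155658))) = Mul(7481776, Add(-267461, 1162851)) = Mul(7481776, 895390) = 6699107412640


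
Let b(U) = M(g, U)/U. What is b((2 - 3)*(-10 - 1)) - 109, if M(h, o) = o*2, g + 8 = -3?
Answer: -107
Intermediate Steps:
g = -11 (g = -8 - 3 = -11)
M(h, o) = 2*o
b(U) = 2 (b(U) = (2*U)/U = 2)
b((2 - 3)*(-10 - 1)) - 109 = 2 - 109 = -107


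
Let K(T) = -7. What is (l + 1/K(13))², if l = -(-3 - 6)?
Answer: 3844/49 ≈ 78.449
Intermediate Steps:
l = 9 (l = -1*(-9) = 9)
(l + 1/K(13))² = (9 + 1/(-7))² = (9 - ⅐)² = (62/7)² = 3844/49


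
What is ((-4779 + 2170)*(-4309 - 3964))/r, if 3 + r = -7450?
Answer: -21584257/7453 ≈ -2896.1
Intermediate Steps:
r = -7453 (r = -3 - 7450 = -7453)
((-4779 + 2170)*(-4309 - 3964))/r = ((-4779 + 2170)*(-4309 - 3964))/(-7453) = -2609*(-8273)*(-1/7453) = 21584257*(-1/7453) = -21584257/7453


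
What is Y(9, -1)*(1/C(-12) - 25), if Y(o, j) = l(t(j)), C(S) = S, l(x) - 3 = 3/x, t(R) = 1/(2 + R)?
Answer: -301/2 ≈ -150.50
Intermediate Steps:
l(x) = 3 + 3/x
Y(o, j) = 9 + 3*j (Y(o, j) = 3 + 3/(1/(2 + j)) = 3 + 3*(2 + j) = 3 + (6 + 3*j) = 9 + 3*j)
Y(9, -1)*(1/C(-12) - 25) = (9 + 3*(-1))*(1/(-12) - 25) = (9 - 3)*(-1/12 - 25) = 6*(-301/12) = -301/2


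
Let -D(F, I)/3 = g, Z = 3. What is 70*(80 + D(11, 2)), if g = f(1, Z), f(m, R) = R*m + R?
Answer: 4340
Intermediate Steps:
f(m, R) = R + R*m
g = 6 (g = 3*(1 + 1) = 3*2 = 6)
D(F, I) = -18 (D(F, I) = -3*6 = -18)
70*(80 + D(11, 2)) = 70*(80 - 18) = 70*62 = 4340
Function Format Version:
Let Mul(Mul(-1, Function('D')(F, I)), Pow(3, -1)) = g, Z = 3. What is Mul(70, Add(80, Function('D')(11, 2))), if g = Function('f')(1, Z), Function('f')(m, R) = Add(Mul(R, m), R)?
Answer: 4340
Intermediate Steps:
Function('f')(m, R) = Add(R, Mul(R, m))
g = 6 (g = Mul(3, Add(1, 1)) = Mul(3, 2) = 6)
Function('D')(F, I) = -18 (Function('D')(F, I) = Mul(-3, 6) = -18)
Mul(70, Add(80, Function('D')(11, 2))) = Mul(70, Add(80, -18)) = Mul(70, 62) = 4340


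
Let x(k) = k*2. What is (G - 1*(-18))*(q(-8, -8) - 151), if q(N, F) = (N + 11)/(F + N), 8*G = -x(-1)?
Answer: -176587/64 ≈ -2759.2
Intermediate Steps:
x(k) = 2*k
G = ¼ (G = (-2*(-1))/8 = (-1*(-2))/8 = (⅛)*2 = ¼ ≈ 0.25000)
q(N, F) = (11 + N)/(F + N)
(G - 1*(-18))*(q(-8, -8) - 151) = (¼ - 1*(-18))*((11 - 8)/(-8 - 8) - 151) = (¼ + 18)*(3/(-16) - 151) = 73*(-1/16*3 - 151)/4 = 73*(-3/16 - 151)/4 = (73/4)*(-2419/16) = -176587/64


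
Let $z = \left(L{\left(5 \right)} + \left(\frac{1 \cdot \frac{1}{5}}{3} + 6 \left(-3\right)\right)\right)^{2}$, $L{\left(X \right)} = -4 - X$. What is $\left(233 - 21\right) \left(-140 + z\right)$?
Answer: $\frac{27923792}{225} \approx 1.2411 \cdot 10^{5}$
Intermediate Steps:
$z = \frac{163216}{225}$ ($z = \left(\left(-4 - 5\right) + \left(\frac{1 \cdot \frac{1}{5}}{3} + 6 \left(-3\right)\right)\right)^{2} = \left(\left(-4 - 5\right) - \left(18 - 1 \cdot \frac{1}{5} \cdot \frac{1}{3}\right)\right)^{2} = \left(-9 + \left(\frac{1}{5} \cdot \frac{1}{3} - 18\right)\right)^{2} = \left(-9 + \left(\frac{1}{15} - 18\right)\right)^{2} = \left(-9 - \frac{269}{15}\right)^{2} = \left(- \frac{404}{15}\right)^{2} = \frac{163216}{225} \approx 725.4$)
$\left(233 - 21\right) \left(-140 + z\right) = \left(233 - 21\right) \left(-140 + \frac{163216}{225}\right) = 212 \cdot \frac{131716}{225} = \frac{27923792}{225}$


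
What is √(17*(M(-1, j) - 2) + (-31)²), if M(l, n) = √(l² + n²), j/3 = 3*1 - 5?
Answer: √(927 + 17*√37) ≈ 32.100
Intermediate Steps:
j = -6 (j = 3*(3*1 - 5) = 3*(3 - 5) = 3*(-2) = -6)
√(17*(M(-1, j) - 2) + (-31)²) = √(17*(√((-1)² + (-6)²) - 2) + (-31)²) = √(17*(√(1 + 36) - 2) + 961) = √(17*(√37 - 2) + 961) = √(17*(-2 + √37) + 961) = √((-34 + 17*√37) + 961) = √(927 + 17*√37)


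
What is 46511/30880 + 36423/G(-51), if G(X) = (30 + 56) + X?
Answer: 45054805/43232 ≈ 1042.2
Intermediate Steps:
G(X) = 86 + X
46511/30880 + 36423/G(-51) = 46511/30880 + 36423/(86 - 51) = 46511*(1/30880) + 36423/35 = 46511/30880 + 36423*(1/35) = 46511/30880 + 36423/35 = 45054805/43232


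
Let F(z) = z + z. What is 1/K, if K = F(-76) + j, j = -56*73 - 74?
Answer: -1/4314 ≈ -0.00023180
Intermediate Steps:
j = -4162 (j = -4088 - 74 = -4162)
F(z) = 2*z
K = -4314 (K = 2*(-76) - 4162 = -152 - 4162 = -4314)
1/K = 1/(-4314) = -1/4314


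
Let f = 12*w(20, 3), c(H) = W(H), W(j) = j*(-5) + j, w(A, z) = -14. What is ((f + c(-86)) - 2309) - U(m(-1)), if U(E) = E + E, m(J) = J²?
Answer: -2135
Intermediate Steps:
W(j) = -4*j (W(j) = -5*j + j = -4*j)
c(H) = -4*H
f = -168 (f = 12*(-14) = -168)
U(E) = 2*E
((f + c(-86)) - 2309) - U(m(-1)) = ((-168 - 4*(-86)) - 2309) - 2*(-1)² = ((-168 + 344) - 2309) - 2 = (176 - 2309) - 1*2 = -2133 - 2 = -2135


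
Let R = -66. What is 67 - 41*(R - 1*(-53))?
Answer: 600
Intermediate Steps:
67 - 41*(R - 1*(-53)) = 67 - 41*(-66 - 1*(-53)) = 67 - 41*(-66 + 53) = 67 - 41*(-13) = 67 + 533 = 600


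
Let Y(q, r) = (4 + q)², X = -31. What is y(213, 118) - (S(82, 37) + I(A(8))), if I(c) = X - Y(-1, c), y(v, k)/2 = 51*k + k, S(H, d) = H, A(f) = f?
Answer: 12230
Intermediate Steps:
y(v, k) = 104*k (y(v, k) = 2*(51*k + k) = 2*(52*k) = 104*k)
I(c) = -40 (I(c) = -31 - (4 - 1)² = -31 - 1*3² = -31 - 1*9 = -31 - 9 = -40)
y(213, 118) - (S(82, 37) + I(A(8))) = 104*118 - (82 - 40) = 12272 - 1*42 = 12272 - 42 = 12230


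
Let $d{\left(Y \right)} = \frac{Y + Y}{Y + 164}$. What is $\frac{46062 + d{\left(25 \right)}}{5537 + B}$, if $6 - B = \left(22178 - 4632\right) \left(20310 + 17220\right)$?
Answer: $- \frac{8705768}{124455713193} \approx -6.9951 \cdot 10^{-5}$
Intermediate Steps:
$d{\left(Y \right)} = \frac{2 Y}{164 + Y}$
$B = -658501374$ ($B = 6 - \left(22178 - 4632\right) \left(20310 + 17220\right) = 6 - 17546 \cdot 37530 = 6 - 658501380 = -658501374$)
$\frac{46062 + d{\left(25 \right)}}{5537 + B} = \frac{46062 + 2 \cdot 25 \frac{1}{164 + 25}}{5537 - 658501374} = \frac{46062 + 2 \cdot 25 \cdot \frac{1}{189}}{-658495837} = \left(46062 + 2 \cdot 25 \cdot \frac{1}{189}\right) \left(- \frac{1}{658495837}\right) = \left(46062 + \frac{50}{189}\right) \left(- \frac{1}{658495837}\right) = \frac{8705768}{189} \left(- \frac{1}{658495837}\right) = - \frac{8705768}{124455713193}$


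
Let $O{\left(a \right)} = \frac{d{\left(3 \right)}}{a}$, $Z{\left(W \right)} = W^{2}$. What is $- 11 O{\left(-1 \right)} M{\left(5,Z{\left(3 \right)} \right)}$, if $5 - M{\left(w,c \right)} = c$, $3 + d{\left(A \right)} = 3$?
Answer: $0$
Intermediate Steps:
$d{\left(A \right)} = 0$ ($d{\left(A \right)} = -3 + 3 = 0$)
$O{\left(a \right)} = 0$ ($O{\left(a \right)} = \frac{0}{a} = 0$)
$M{\left(w,c \right)} = 5 - c$
$- 11 O{\left(-1 \right)} M{\left(5,Z{\left(3 \right)} \right)} = \left(-11\right) 0 \left(5 - 3^{2}\right) = 0 \left(5 - 9\right) = 0 \left(-4\right) = 0$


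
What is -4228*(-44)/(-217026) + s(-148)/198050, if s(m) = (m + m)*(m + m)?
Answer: -4457171896/10745499825 ≈ -0.41479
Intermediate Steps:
s(m) = 4*m**2 (s(m) = (2*m)*(2*m) = 4*m**2)
-4228*(-44)/(-217026) + s(-148)/198050 = -4228*(-44)/(-217026) + (4*(-148)**2)/198050 = 186032*(-1/217026) + (4*21904)*(1/198050) = -93016/108513 + 87616*(1/198050) = -93016/108513 + 43808/99025 = -4457171896/10745499825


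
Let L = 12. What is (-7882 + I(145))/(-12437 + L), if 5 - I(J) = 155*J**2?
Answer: 3266752/12425 ≈ 262.92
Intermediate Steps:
I(J) = 5 - 155*J**2
(-7882 + I(145))/(-12437 + L) = (-7882 + (5 - 155*145**2))/(-12437 + 12) = (-7882 + (5 - 155*21025))/(-12425) = (-7882 + (5 - 3258875))*(-1/12425) = (-7882 - 3258870)*(-1/12425) = -3266752*(-1/12425) = 3266752/12425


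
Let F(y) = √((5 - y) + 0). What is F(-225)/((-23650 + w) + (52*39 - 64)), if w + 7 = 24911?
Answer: √230/3218 ≈ 0.0047128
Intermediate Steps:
w = 24904 (w = -7 + 24911 = 24904)
F(y) = √(5 - y)
F(-225)/((-23650 + w) + (52*39 - 64)) = √(5 - 1*(-225))/((-23650 + 24904) + (52*39 - 64)) = √(5 + 225)/(1254 + (2028 - 64)) = √230/(1254 + 1964) = √230/3218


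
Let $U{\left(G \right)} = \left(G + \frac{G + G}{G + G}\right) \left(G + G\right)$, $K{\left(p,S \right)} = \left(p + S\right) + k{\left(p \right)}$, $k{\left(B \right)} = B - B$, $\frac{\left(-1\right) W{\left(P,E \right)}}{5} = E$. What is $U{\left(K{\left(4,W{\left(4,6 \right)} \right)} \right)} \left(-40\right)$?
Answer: $-52000$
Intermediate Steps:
$W{\left(P,E \right)} = - 5 E$
$k{\left(B \right)} = 0$
$K{\left(p,S \right)} = S + p$ ($K{\left(p,S \right)} = \left(p + S\right) + 0 = \left(S + p\right) + 0 = S + p$)
$U{\left(G \right)} = 2 G \left(1 + G\right)$ ($U{\left(G \right)} = \left(G + \frac{2 G}{2 G}\right) 2 G = \left(G + 2 G \frac{1}{2 G}\right) 2 G = \left(G + 1\right) 2 G = \left(1 + G\right) 2 G = 2 G \left(1 + G\right)$)
$U{\left(K{\left(4,W{\left(4,6 \right)} \right)} \right)} \left(-40\right) = 2 \left(\left(-5\right) 6 + 4\right) \left(1 + \left(\left(-5\right) 6 + 4\right)\right) \left(-40\right) = 2 \left(-30 + 4\right) \left(1 + \left(-30 + 4\right)\right) \left(-40\right) = 2 \left(-26\right) \left(1 - 26\right) \left(-40\right) = 2 \left(-26\right) \left(-25\right) \left(-40\right) = 1300 \left(-40\right) = -52000$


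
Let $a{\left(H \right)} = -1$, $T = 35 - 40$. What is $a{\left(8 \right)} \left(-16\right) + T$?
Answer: $11$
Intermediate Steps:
$T = -5$
$a{\left(8 \right)} \left(-16\right) + T = \left(-1\right) \left(-16\right) - 5 = 16 - 5 = 11$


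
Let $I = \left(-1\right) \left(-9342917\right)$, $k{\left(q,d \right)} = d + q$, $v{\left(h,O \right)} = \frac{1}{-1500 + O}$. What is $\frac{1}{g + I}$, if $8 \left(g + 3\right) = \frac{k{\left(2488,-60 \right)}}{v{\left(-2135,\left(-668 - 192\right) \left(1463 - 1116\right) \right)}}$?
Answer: $- \frac{1}{81682806} \approx -1.2242 \cdot 10^{-8}$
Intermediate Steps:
$I = 9342917$
$g = -91025723$ ($g = -3 + \frac{\left(-60 + 2488\right) \frac{1}{\frac{1}{-1500 + \left(-668 - 192\right) \left(1463 - 1116\right)}}}{8} = -3 + \frac{2428 \frac{1}{\frac{1}{-1500 - 298420}}}{8} = -3 + \frac{2428 \frac{1}{\frac{1}{-299920}}}{8} = -3 + \frac{2428 \frac{1}{- \frac{1}{299920}}}{8} = -3 + \frac{2428 \left(-299920\right)}{8} = -3 + \frac{1}{8} \left(-728205760\right) = -3 - 91025720 = -91025723$)
$\frac{1}{g + I} = \frac{1}{-91025723 + 9342917} = \frac{1}{-81682806} = - \frac{1}{81682806}$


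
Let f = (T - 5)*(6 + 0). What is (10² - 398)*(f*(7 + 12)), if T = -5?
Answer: 339720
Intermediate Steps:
f = -60 (f = (-5 - 5)*(6 + 0) = -10*6 = -60)
(10² - 398)*(f*(7 + 12)) = (10² - 398)*(-60*(7 + 12)) = (100 - 398)*(-60*19) = -298*(-1140) = 339720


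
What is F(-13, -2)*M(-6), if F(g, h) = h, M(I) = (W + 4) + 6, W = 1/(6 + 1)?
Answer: -142/7 ≈ -20.286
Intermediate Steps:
W = ⅐ (W = 1/7 = ⅐ ≈ 0.14286)
M(I) = 71/7 (M(I) = (⅐ + 4) + 6 = 29/7 + 6 = 71/7)
F(-13, -2)*M(-6) = -2*71/7 = -142/7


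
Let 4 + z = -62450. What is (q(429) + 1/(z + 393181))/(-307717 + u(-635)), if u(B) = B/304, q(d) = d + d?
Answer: -86264185168/30938387370381 ≈ -0.0027883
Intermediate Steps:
z = -62454 (z = -4 - 62450 = -62454)
q(d) = 2*d
u(B) = B/304 (u(B) = B*(1/304) = B/304)
(q(429) + 1/(z + 393181))/(-307717 + u(-635)) = (2*429 + 1/(-62454 + 393181))/(-307717 + (1/304)*(-635)) = (858 + 1/330727)/(-307717 - 635/304) = (858 + 1/330727)/(-93546603/304) = (283763767/330727)*(-304/93546603) = -86264185168/30938387370381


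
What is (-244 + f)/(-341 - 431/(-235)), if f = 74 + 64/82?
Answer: 815215/1633932 ≈ 0.49893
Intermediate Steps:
f = 3066/41 (f = 74 + 64*(1/82) = 74 + 32/41 = 3066/41 ≈ 74.781)
(-244 + f)/(-341 - 431/(-235)) = (-244 + 3066/41)/(-341 - 431/(-235)) = -6938/(41*(-341 - 431*(-1/235))) = -6938/(41*(-341 + 431/235)) = -6938/(41*(-79704/235)) = -6938/41*(-235/79704) = 815215/1633932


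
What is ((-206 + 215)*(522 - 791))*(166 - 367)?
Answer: 486621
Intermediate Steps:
((-206 + 215)*(522 - 791))*(166 - 367) = (9*(-269))*(-201) = -2421*(-201) = 486621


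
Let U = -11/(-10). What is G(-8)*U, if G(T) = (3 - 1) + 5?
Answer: 77/10 ≈ 7.7000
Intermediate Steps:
G(T) = 7 (G(T) = 2 + 5 = 7)
U = 11/10 (U = -11*(-1/10) = 11/10 ≈ 1.1000)
G(-8)*U = 7*(11/10) = 77/10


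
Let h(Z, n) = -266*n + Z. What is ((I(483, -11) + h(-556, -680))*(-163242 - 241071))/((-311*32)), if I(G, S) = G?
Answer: 73102620591/9952 ≈ 7.3455e+6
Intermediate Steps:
h(Z, n) = Z - 266*n
((I(483, -11) + h(-556, -680))*(-163242 - 241071))/((-311*32)) = ((483 + (-556 - 266*(-680)))*(-163242 - 241071))/((-311*32)) = ((483 + (-556 + 180880))*(-404313))/(-9952) = ((483 + 180324)*(-404313))*(-1/9952) = (180807*(-404313))*(-1/9952) = -73102620591*(-1/9952) = 73102620591/9952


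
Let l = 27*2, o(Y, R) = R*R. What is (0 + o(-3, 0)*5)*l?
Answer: 0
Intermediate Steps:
o(Y, R) = R²
l = 54
(0 + o(-3, 0)*5)*l = (0 + 0²*5)*54 = (0 + 0*5)*54 = (0 + 0)*54 = 0*54 = 0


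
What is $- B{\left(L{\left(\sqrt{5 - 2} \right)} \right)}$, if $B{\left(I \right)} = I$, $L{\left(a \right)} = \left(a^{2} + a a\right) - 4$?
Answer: $-2$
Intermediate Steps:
$L{\left(a \right)} = -4 + 2 a^{2}$ ($L{\left(a \right)} = \left(a^{2} + a^{2}\right) - 4 = 2 a^{2} - 4 = -4 + 2 a^{2}$)
$- B{\left(L{\left(\sqrt{5 - 2} \right)} \right)} = - (-4 + 2 \left(\sqrt{5 - 2}\right)^{2}) = - (-4 + 2 \left(\sqrt{3}\right)^{2}) = - (-4 + 2 \cdot 3) = - (-4 + 6) = \left(-1\right) 2 = -2$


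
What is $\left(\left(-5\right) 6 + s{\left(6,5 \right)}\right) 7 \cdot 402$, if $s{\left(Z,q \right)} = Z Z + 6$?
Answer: $33768$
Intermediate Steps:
$s{\left(Z,q \right)} = 6 + Z^{2}$ ($s{\left(Z,q \right)} = Z^{2} + 6 = 6 + Z^{2}$)
$\left(\left(-5\right) 6 + s{\left(6,5 \right)}\right) 7 \cdot 402 = \left(\left(-5\right) 6 + \left(6 + 6^{2}\right)\right) 7 \cdot 402 = \left(-30 + \left(6 + 36\right)\right) 7 \cdot 402 = \left(-30 + 42\right) 7 \cdot 402 = 12 \cdot 7 \cdot 402 = 84 \cdot 402 = 33768$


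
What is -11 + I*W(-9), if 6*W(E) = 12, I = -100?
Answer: -211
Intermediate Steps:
W(E) = 2 (W(E) = (1/6)*12 = 2)
-11 + I*W(-9) = -11 - 100*2 = -11 - 200 = -211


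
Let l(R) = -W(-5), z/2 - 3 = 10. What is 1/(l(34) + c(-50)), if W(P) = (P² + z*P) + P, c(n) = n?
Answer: 1/60 ≈ 0.016667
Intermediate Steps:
z = 26 (z = 6 + 2*10 = 6 + 20 = 26)
W(P) = P² + 27*P (W(P) = (P² + 26*P) + P = P² + 27*P)
l(R) = 110 (l(R) = -(-5)*(27 - 5) = -(-5)*22 = -1*(-110) = 110)
1/(l(34) + c(-50)) = 1/(110 - 50) = 1/60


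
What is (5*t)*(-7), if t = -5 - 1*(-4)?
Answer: 35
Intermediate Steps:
t = -1 (t = -5 + 4 = -1)
(5*t)*(-7) = (5*(-1))*(-7) = -5*(-7) = 35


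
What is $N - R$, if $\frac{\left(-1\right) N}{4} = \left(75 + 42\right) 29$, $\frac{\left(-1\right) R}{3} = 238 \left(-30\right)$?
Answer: $-34992$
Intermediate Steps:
$R = 21420$ ($R = - 3 \cdot 238 \left(-30\right) = \left(-3\right) \left(-7140\right) = 21420$)
$N = -13572$ ($N = - 4 \left(75 + 42\right) 29 = - 4 \cdot 117 \cdot 29 = \left(-4\right) 3393 = -13572$)
$N - R = -13572 - 21420 = -34992$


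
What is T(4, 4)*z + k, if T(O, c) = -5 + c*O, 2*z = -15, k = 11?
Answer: -143/2 ≈ -71.500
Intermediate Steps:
z = -15/2 (z = (1/2)*(-15) = -15/2 ≈ -7.5000)
T(O, c) = -5 + O*c
T(4, 4)*z + k = (-5 + 4*4)*(-15/2) + 11 = (-5 + 16)*(-15/2) + 11 = 11*(-15/2) + 11 = -165/2 + 11 = -143/2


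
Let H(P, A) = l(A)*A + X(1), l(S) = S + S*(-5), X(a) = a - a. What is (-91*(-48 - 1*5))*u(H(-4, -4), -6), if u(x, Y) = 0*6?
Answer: 0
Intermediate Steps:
X(a) = 0
l(S) = -4*S (l(S) = S - 5*S = -4*S)
H(P, A) = -4*A**2 (H(P, A) = (-4*A)*A + 0 = -4*A**2 + 0 = -4*A**2)
u(x, Y) = 0
(-91*(-48 - 1*5))*u(H(-4, -4), -6) = -91*(-48 - 1*5)*0 = -91*(-48 - 5)*0 = -91*(-53)*0 = 4823*0 = 0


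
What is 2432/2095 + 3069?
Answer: 6431987/2095 ≈ 3070.2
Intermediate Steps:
2432/2095 + 3069 = 6431987/2095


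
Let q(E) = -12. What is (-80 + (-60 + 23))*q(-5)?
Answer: 1404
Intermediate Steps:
(-80 + (-60 + 23))*q(-5) = (-80 + (-60 + 23))*(-12) = (-80 - 37)*(-12) = -117*(-12) = 1404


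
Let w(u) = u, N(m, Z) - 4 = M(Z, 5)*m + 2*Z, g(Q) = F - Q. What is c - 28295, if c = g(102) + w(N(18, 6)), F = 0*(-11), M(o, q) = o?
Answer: -28273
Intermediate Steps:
F = 0
g(Q) = -Q (g(Q) = 0 - Q = -Q)
N(m, Z) = 4 + 2*Z + Z*m (N(m, Z) = 4 + (Z*m + 2*Z) = 4 + (2*Z + Z*m) = 4 + 2*Z + Z*m)
c = 22 (c = -1*102 + (4 + 2*6 + 6*18) = -102 + (4 + 12 + 108) = -102 + 124 = 22)
c - 28295 = 22 - 28295 = -28273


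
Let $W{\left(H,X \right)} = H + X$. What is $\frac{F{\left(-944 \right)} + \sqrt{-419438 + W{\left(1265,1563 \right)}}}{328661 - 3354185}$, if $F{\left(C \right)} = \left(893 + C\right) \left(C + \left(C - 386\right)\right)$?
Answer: $- \frac{1137}{29662} - \frac{i \sqrt{46290}}{1008508} \approx -0.038332 - 0.00021334 i$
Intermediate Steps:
$F{\left(C \right)} = \left(-386 + 2 C\right) \left(893 + C\right)$ ($F{\left(C \right)} = \left(893 + C\right) \left(C + \left(C - 386\right)\right) = \left(893 + C\right) \left(C + \left(-386 + C\right)\right) = \left(893 + C\right) \left(-386 + 2 C\right) = \left(-386 + 2 C\right) \left(893 + C\right)$)
$\frac{F{\left(-944 \right)} + \sqrt{-419438 + W{\left(1265,1563 \right)}}}{328661 - 3354185} = \frac{\left(-344698 + 2 \left(-944\right)^{2} + 1400 \left(-944\right)\right) + \sqrt{-419438 + \left(1265 + 1563\right)}}{328661 - 3354185} = \frac{\left(-344698 + 2 \cdot 891136 - 1321600\right) + \sqrt{-419438 + 2828}}{-3025524} = \left(\left(-344698 + 1782272 - 1321600\right) + \sqrt{-416610}\right) \left(- \frac{1}{3025524}\right) = \left(115974 + 3 i \sqrt{46290}\right) \left(- \frac{1}{3025524}\right) = - \frac{1137}{29662} - \frac{i \sqrt{46290}}{1008508}$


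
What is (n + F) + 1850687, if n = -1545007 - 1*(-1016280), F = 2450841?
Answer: 3772801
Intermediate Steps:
n = -528727 (n = -1545007 + 1016280 = -528727)
(n + F) + 1850687 = (-528727 + 2450841) + 1850687 = 1922114 + 1850687 = 3772801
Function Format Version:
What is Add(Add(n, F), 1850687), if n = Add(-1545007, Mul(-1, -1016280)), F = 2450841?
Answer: 3772801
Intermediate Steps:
n = -528727 (n = Add(-1545007, 1016280) = -528727)
Add(Add(n, F), 1850687) = Add(Add(-528727, 2450841), 1850687) = Add(1922114, 1850687) = 3772801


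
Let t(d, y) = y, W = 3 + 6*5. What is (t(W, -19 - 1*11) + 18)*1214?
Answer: -14568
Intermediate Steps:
W = 33 (W = 3 + 30 = 33)
(t(W, -19 - 1*11) + 18)*1214 = ((-19 - 1*11) + 18)*1214 = ((-19 - 11) + 18)*1214 = (-30 + 18)*1214 = -12*1214 = -14568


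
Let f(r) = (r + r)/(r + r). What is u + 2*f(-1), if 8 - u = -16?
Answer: 26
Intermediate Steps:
u = 24 (u = 8 - 1*(-16) = 8 + 16 = 24)
f(r) = 1 (f(r) = (2*r)/((2*r)) = (2*r)*(1/(2*r)) = 1)
u + 2*f(-1) = 24 + 2*1 = 24 + 2 = 26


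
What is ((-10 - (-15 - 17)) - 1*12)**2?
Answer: 100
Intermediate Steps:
((-10 - (-15 - 17)) - 1*12)**2 = ((-10 - 1*(-32)) - 12)**2 = ((-10 + 32) - 12)**2 = (22 - 12)**2 = 10**2 = 100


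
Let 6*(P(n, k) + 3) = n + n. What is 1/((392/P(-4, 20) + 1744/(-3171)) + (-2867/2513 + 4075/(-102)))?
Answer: -503167938/66470180575 ≈ -0.0075698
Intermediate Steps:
P(n, k) = -3 + n/3 (P(n, k) = -3 + (n + n)/6 = -3 + (2*n)/6 = -3 + n/3)
1/((392/P(-4, 20) + 1744/(-3171)) + (-2867/2513 + 4075/(-102))) = 1/((392/(-3 + (1/3)*(-4)) + 1744/(-3171)) + (-2867/2513 + 4075/(-102))) = 1/((392/(-3 - 4/3) + 1744*(-1/3171)) + (-2867*1/2513 + 4075*(-1/102))) = 1/((392/(-13/3) - 1744/3171) + (-2867/2513 - 4075/102)) = 1/((392*(-3/13) - 1744/3171) - 10532909/256326) = 1/((-1176/13 - 1744/3171) - 10532909/256326) = 1/(-3751768/41223 - 10532909/256326) = 1/(-66470180575/503167938) = -503167938/66470180575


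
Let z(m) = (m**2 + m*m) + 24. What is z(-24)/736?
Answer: 147/92 ≈ 1.5978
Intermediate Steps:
z(m) = 24 + 2*m**2 (z(m) = (m**2 + m**2) + 24 = 2*m**2 + 24 = 24 + 2*m**2)
z(-24)/736 = (24 + 2*(-24)**2)/736 = (24 + 2*576)*(1/736) = (24 + 1152)*(1/736) = 1176*(1/736) = 147/92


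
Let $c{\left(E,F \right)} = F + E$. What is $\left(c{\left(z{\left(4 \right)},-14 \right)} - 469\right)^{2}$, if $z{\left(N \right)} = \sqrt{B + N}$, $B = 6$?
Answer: $\left(483 - \sqrt{10}\right)^{2} \approx 2.3024 \cdot 10^{5}$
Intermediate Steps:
$z{\left(N \right)} = \sqrt{6 + N}$
$c{\left(E,F \right)} = E + F$
$\left(c{\left(z{\left(4 \right)},-14 \right)} - 469\right)^{2} = \left(\left(\sqrt{6 + 4} - 14\right) - 469\right)^{2} = \left(\left(\sqrt{10} - 14\right) - 469\right)^{2} = \left(\left(-14 + \sqrt{10}\right) - 469\right)^{2} = \left(-483 + \sqrt{10}\right)^{2}$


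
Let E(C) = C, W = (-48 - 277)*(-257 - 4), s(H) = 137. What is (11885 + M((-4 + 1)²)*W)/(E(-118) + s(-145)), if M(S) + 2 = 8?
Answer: 520835/19 ≈ 27412.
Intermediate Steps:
M(S) = 6 (M(S) = -2 + 8 = 6)
W = 84825 (W = -325*(-261) = 84825)
(11885 + M((-4 + 1)²)*W)/(E(-118) + s(-145)) = (11885 + 6*84825)/(-118 + 137) = (11885 + 508950)/19 = 520835*(1/19) = 520835/19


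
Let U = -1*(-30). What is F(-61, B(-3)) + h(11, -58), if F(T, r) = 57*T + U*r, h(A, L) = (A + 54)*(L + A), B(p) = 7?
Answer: -6322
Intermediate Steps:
U = 30
h(A, L) = (54 + A)*(A + L)
F(T, r) = 30*r + 57*T (F(T, r) = 57*T + 30*r = 30*r + 57*T)
F(-61, B(-3)) + h(11, -58) = (30*7 + 57*(-61)) + (11² + 54*11 + 54*(-58) + 11*(-58)) = (210 - 3477) + (121 + 594 - 3132 - 638) = -3267 - 3055 = -6322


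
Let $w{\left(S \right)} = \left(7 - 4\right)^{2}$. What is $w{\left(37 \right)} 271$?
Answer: $2439$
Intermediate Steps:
$w{\left(S \right)} = 9$ ($w{\left(S \right)} = 3^{2} = 9$)
$w{\left(37 \right)} 271 = 9 \cdot 271 = 2439$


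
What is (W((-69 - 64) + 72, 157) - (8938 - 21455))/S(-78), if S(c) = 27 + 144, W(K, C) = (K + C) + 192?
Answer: 12805/171 ≈ 74.883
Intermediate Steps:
W(K, C) = 192 + C + K (W(K, C) = (C + K) + 192 = 192 + C + K)
S(c) = 171
(W((-69 - 64) + 72, 157) - (8938 - 21455))/S(-78) = ((192 + 157 + ((-69 - 64) + 72)) - (8938 - 21455))/171 = ((192 + 157 + (-133 + 72)) - 1*(-12517))*(1/171) = ((192 + 157 - 61) + 12517)*(1/171) = (288 + 12517)*(1/171) = 12805*(1/171) = 12805/171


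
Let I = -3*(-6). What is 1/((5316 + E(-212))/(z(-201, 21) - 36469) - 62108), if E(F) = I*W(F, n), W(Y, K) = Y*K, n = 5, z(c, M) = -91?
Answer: -9140/567663679 ≈ -1.6101e-5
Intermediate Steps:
W(Y, K) = K*Y
I = 18
E(F) = 90*F (E(F) = 18*(5*F) = 90*F)
1/((5316 + E(-212))/(z(-201, 21) - 36469) - 62108) = 1/((5316 + 90*(-212))/(-91 - 36469) - 62108) = 1/((5316 - 19080)/(-36560) - 62108) = 1/(-13764*(-1/36560) - 62108) = 1/(3441/9140 - 62108) = 1/(-567663679/9140) = -9140/567663679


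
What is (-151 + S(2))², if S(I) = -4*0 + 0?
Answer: 22801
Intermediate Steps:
S(I) = 0 (S(I) = 0 + 0 = 0)
(-151 + S(2))² = (-151 + 0)² = (-151)² = 22801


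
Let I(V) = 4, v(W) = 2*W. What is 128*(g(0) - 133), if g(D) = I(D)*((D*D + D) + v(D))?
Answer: -17024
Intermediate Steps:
g(D) = 4*D**2 + 12*D (g(D) = 4*((D*D + D) + 2*D) = 4*((D**2 + D) + 2*D) = 4*((D + D**2) + 2*D) = 4*(D**2 + 3*D) = 4*D**2 + 12*D)
128*(g(0) - 133) = 128*(4*0*(3 + 0) - 133) = 128*(4*0*3 - 133) = 128*(0 - 133) = 128*(-133) = -17024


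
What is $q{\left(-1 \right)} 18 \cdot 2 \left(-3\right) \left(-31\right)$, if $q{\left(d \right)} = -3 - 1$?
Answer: $-13392$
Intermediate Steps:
$q{\left(d \right)} = -4$ ($q{\left(d \right)} = -3 - 1 = -4$)
$q{\left(-1 \right)} 18 \cdot 2 \left(-3\right) \left(-31\right) = - 4 \cdot 18 \cdot 2 \left(-3\right) \left(-31\right) = - 4 \cdot 18 \left(-6\right) \left(-31\right) = - 4 \left(\left(-108\right) \left(-31\right)\right) = \left(-4\right) 3348 = -13392$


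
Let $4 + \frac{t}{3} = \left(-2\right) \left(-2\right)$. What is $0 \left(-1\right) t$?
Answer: $0$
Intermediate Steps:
$t = 0$ ($t = -12 + 3 \left(\left(-2\right) \left(-2\right)\right) = -12 + 3 \cdot 4 = -12 + 12 = 0$)
$0 \left(-1\right) t = 0 \left(-1\right) 0 = 0 \cdot 0 = 0$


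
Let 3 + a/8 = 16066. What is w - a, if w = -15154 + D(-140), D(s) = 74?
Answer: -143584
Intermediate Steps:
a = 128504 (a = -24 + 8*16066 = -24 + 128528 = 128504)
w = -15080 (w = -15154 + 74 = -15080)
w - a = -15080 - 1*128504 = -15080 - 128504 = -143584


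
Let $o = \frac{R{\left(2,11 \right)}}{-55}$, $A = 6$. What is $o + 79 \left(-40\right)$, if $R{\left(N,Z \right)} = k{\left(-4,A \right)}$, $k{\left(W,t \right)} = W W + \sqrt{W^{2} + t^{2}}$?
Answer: $- \frac{173816}{55} - \frac{2 \sqrt{13}}{55} \approx -3160.4$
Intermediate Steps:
$k{\left(W,t \right)} = W^{2} + \sqrt{W^{2} + t^{2}}$
$R{\left(N,Z \right)} = 16 + 2 \sqrt{13}$ ($R{\left(N,Z \right)} = \left(-4\right)^{2} + \sqrt{\left(-4\right)^{2} + 6^{2}} = 16 + \sqrt{16 + 36} = 16 + \sqrt{52} = 16 + 2 \sqrt{13}$)
$o = - \frac{16}{55} - \frac{2 \sqrt{13}}{55}$ ($o = \frac{16 + 2 \sqrt{13}}{-55} = \left(16 + 2 \sqrt{13}\right) \left(- \frac{1}{55}\right) = - \frac{16}{55} - \frac{2 \sqrt{13}}{55} \approx -0.42202$)
$o + 79 \left(-40\right) = \left(- \frac{16}{55} - \frac{2 \sqrt{13}}{55}\right) + 79 \left(-40\right) = \left(- \frac{16}{55} - \frac{2 \sqrt{13}}{55}\right) - 3160 = - \frac{173816}{55} - \frac{2 \sqrt{13}}{55}$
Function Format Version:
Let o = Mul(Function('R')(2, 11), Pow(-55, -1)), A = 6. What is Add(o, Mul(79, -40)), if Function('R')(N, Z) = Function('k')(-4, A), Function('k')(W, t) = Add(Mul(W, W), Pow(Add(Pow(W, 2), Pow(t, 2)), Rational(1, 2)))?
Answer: Add(Rational(-173816, 55), Mul(Rational(-2, 55), Pow(13, Rational(1, 2)))) ≈ -3160.4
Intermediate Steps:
Function('k')(W, t) = Add(Pow(W, 2), Pow(Add(Pow(W, 2), Pow(t, 2)), Rational(1, 2)))
Function('R')(N, Z) = Add(16, Mul(2, Pow(13, Rational(1, 2)))) (Function('R')(N, Z) = Add(Pow(-4, 2), Pow(Add(Pow(-4, 2), Pow(6, 2)), Rational(1, 2))) = Add(16, Pow(Add(16, 36), Rational(1, 2))) = Add(16, Pow(52, Rational(1, 2))) = Add(16, Mul(2, Pow(13, Rational(1, 2)))))
o = Add(Rational(-16, 55), Mul(Rational(-2, 55), Pow(13, Rational(1, 2)))) (o = Mul(Add(16, Mul(2, Pow(13, Rational(1, 2)))), Pow(-55, -1)) = Mul(Add(16, Mul(2, Pow(13, Rational(1, 2)))), Rational(-1, 55)) = Add(Rational(-16, 55), Mul(Rational(-2, 55), Pow(13, Rational(1, 2)))) ≈ -0.42202)
Add(o, Mul(79, -40)) = Add(Add(Rational(-16, 55), Mul(Rational(-2, 55), Pow(13, Rational(1, 2)))), Mul(79, -40)) = Add(Add(Rational(-16, 55), Mul(Rational(-2, 55), Pow(13, Rational(1, 2)))), -3160) = Add(Rational(-173816, 55), Mul(Rational(-2, 55), Pow(13, Rational(1, 2))))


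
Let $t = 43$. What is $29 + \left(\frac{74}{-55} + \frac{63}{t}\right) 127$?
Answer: $\frac{104526}{2365} \approx 44.197$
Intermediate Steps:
$29 + \left(\frac{74}{-55} + \frac{63}{t}\right) 127 = 29 + \left(\frac{74}{-55} + \frac{63}{43}\right) 127 = 29 + \left(74 \left(- \frac{1}{55}\right) + 63 \cdot \frac{1}{43}\right) 127 = 29 + \left(- \frac{74}{55} + \frac{63}{43}\right) 127 = 29 + \frac{283}{2365} \cdot 127 = 29 + \frac{35941}{2365} = \frac{104526}{2365}$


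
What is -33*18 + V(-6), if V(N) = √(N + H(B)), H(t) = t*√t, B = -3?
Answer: -594 + √(-6 - 3*I*√3) ≈ -593.02 - 2.6398*I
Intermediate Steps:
H(t) = t^(3/2)
V(N) = √(N - 3*I*√3) (V(N) = √(N + (-3)^(3/2)) = √(N - 3*I*√3))
-33*18 + V(-6) = -33*18 + √(-6 - 3*I*√3) = -594 + √(-6 - 3*I*√3)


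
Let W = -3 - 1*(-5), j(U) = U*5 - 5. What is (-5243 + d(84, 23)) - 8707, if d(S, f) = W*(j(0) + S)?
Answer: -13792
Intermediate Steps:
j(U) = -5 + 5*U (j(U) = 5*U - 5 = -5 + 5*U)
W = 2 (W = -3 + 5 = 2)
d(S, f) = -10 + 2*S (d(S, f) = 2*((-5 + 5*0) + S) = 2*((-5 + 0) + S) = 2*(-5 + S) = -10 + 2*S)
(-5243 + d(84, 23)) - 8707 = (-5243 + (-10 + 2*84)) - 8707 = (-5243 + (-10 + 168)) - 8707 = (-5243 + 158) - 8707 = -5085 - 8707 = -13792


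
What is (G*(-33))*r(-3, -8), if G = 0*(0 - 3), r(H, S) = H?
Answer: 0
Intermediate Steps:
G = 0 (G = 0*(-3) = 0)
(G*(-33))*r(-3, -8) = (0*(-33))*(-3) = 0*(-3) = 0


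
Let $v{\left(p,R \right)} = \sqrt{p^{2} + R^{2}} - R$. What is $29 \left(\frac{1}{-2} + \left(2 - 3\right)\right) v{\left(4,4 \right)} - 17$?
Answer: $157 - 174 \sqrt{2} \approx -89.073$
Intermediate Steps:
$v{\left(p,R \right)} = \sqrt{R^{2} + p^{2}} - R$
$29 \left(\frac{1}{-2} + \left(2 - 3\right)\right) v{\left(4,4 \right)} - 17 = 29 \left(\frac{1}{-2} + \left(2 - 3\right)\right) \left(\sqrt{4^{2} + 4^{2}} - 4\right) - 17 = 29 \left(- \frac{1}{2} - 1\right) \left(\sqrt{16 + 16} - 4\right) - 17 = 29 \left(- \frac{3 \left(\sqrt{32} - 4\right)}{2}\right) - 17 = 29 \left(- \frac{3 \left(4 \sqrt{2} - 4\right)}{2}\right) - 17 = 29 \left(- \frac{3 \left(-4 + 4 \sqrt{2}\right)}{2}\right) - 17 = 29 \left(6 - 6 \sqrt{2}\right) - 17 = \left(174 - 174 \sqrt{2}\right) - 17 = 157 - 174 \sqrt{2}$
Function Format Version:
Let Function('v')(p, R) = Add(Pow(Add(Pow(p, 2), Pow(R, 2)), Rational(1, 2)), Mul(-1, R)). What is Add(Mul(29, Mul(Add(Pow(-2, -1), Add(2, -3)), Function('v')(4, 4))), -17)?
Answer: Add(157, Mul(-174, Pow(2, Rational(1, 2)))) ≈ -89.073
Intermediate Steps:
Function('v')(p, R) = Add(Pow(Add(Pow(R, 2), Pow(p, 2)), Rational(1, 2)), Mul(-1, R))
Add(Mul(29, Mul(Add(Pow(-2, -1), Add(2, -3)), Function('v')(4, 4))), -17) = Add(Mul(29, Mul(Add(Pow(-2, -1), Add(2, -3)), Add(Pow(Add(Pow(4, 2), Pow(4, 2)), Rational(1, 2)), Mul(-1, 4)))), -17) = Add(Mul(29, Mul(Add(Rational(-1, 2), -1), Add(Pow(Add(16, 16), Rational(1, 2)), -4))), -17) = Add(Mul(29, Mul(Rational(-3, 2), Add(Pow(32, Rational(1, 2)), -4))), -17) = Add(Mul(29, Mul(Rational(-3, 2), Add(Mul(4, Pow(2, Rational(1, 2))), -4))), -17) = Add(Mul(29, Mul(Rational(-3, 2), Add(-4, Mul(4, Pow(2, Rational(1, 2)))))), -17) = Add(Mul(29, Add(6, Mul(-6, Pow(2, Rational(1, 2))))), -17) = Add(Add(174, Mul(-174, Pow(2, Rational(1, 2)))), -17) = Add(157, Mul(-174, Pow(2, Rational(1, 2))))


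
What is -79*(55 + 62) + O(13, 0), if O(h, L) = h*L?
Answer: -9243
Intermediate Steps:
O(h, L) = L*h
-79*(55 + 62) + O(13, 0) = -79*(55 + 62) + 0*13 = -79*117 + 0 = -9243 + 0 = -9243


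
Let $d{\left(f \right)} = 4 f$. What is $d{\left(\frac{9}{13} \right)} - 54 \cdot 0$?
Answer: $\frac{36}{13} \approx 2.7692$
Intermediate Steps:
$d{\left(\frac{9}{13} \right)} - 54 \cdot 0 = 4 \cdot \frac{9}{13} - 54 \cdot 0 = 4 \cdot 9 \cdot \frac{1}{13} - 0 = 4 \cdot \frac{9}{13} + 0 = \frac{36}{13} + 0 = \frac{36}{13}$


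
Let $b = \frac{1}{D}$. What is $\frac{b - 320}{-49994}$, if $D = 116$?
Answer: $\frac{37119}{5799304} \approx 0.0064006$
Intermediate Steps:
$b = \frac{1}{116} \approx 0.0086207$
$\frac{b - 320}{-49994} = \frac{\frac{1}{116} - 320}{-49994} = \left(\frac{1}{116} - 320\right) \left(- \frac{1}{49994}\right) = \left(- \frac{37119}{116}\right) \left(- \frac{1}{49994}\right) = \frac{37119}{5799304}$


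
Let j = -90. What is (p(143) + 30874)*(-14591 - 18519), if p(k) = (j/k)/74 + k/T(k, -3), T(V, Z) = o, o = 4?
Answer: -984531522345/962 ≈ -1.0234e+9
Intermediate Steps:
T(V, Z) = 4
p(k) = -45/(37*k) + k/4 (p(k) = -90/k/74 + k/4 = -90/k*(1/74) + k*(¼) = -45/(37*k) + k/4)
(p(143) + 30874)*(-14591 - 18519) = ((-45/37/143 + (¼)*143) + 30874)*(-14591 - 18519) = ((-45/37*1/143 + 143/4) + 30874)*(-33110) = ((-45/5291 + 143/4) + 30874)*(-33110) = (756433/21164 + 30874)*(-33110) = (654173769/21164)*(-33110) = -984531522345/962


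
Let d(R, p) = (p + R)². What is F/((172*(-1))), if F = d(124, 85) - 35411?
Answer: -4135/86 ≈ -48.081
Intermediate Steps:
d(R, p) = (R + p)²
F = 8270 (F = (124 + 85)² - 35411 = 209² - 35411 = 43681 - 35411 = 8270)
F/((172*(-1))) = 8270/((172*(-1))) = 8270/(-172) = 8270*(-1/172) = -4135/86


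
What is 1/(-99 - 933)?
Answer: -1/1032 ≈ -0.00096899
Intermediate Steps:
1/(-99 - 933) = 1/(-1032) = -1/1032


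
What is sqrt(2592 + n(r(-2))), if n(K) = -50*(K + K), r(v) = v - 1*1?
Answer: 2*sqrt(723) ≈ 53.777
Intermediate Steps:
r(v) = -1 + v (r(v) = v - 1 = -1 + v)
n(K) = -100*K
sqrt(2592 + n(r(-2))) = sqrt(2592 - 100*(-1 - 2)) = sqrt(2592 - 100*(-3)) = sqrt(2592 + 300) = sqrt(2892) = 2*sqrt(723)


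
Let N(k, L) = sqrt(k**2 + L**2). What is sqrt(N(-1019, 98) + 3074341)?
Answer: sqrt(3074341 + sqrt(1047965)) ≈ 1753.7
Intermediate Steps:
N(k, L) = sqrt(L**2 + k**2)
sqrt(N(-1019, 98) + 3074341) = sqrt(sqrt(98**2 + (-1019)**2) + 3074341) = sqrt(sqrt(9604 + 1038361) + 3074341) = sqrt(sqrt(1047965) + 3074341) = sqrt(3074341 + sqrt(1047965))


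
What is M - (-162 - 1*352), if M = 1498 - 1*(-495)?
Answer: 2507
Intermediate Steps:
M = 1993 (M = 1498 + 495 = 1993)
M - (-162 - 1*352) = 1993 - (-162 - 1*352) = 1993 - (-162 - 352) = 1993 - 1*(-514) = 1993 + 514 = 2507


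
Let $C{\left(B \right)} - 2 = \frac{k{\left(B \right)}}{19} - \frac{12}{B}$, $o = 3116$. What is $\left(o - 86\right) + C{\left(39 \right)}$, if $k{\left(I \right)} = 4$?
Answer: $\frac{748880}{247} \approx 3031.9$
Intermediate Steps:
$C{\left(B \right)} = \frac{42}{19} - \frac{12}{B}$ ($C{\left(B \right)} = 2 + \left(\frac{4}{19} - \frac{12}{B}\right) = \frac{42}{19} - \frac{12}{B}$)
$\left(o - 86\right) + C{\left(39 \right)} = \left(3116 - 86\right) + \left(\frac{42}{19} - \frac{12}{39}\right) = 3030 + \left(\frac{42}{19} - \frac{4}{13}\right) = 3030 + \frac{470}{247} = \frac{748880}{247}$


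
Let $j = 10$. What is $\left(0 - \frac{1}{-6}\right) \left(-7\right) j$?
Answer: $- \frac{35}{3} \approx -11.667$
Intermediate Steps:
$\left(0 - \frac{1}{-6}\right) \left(-7\right) j = \left(0 - \frac{1}{-6}\right) \left(-7\right) 10 = \left(0 - - \frac{1}{6}\right) \left(-7\right) 10 = \left(0 + \frac{1}{6}\right) \left(-7\right) 10 = \frac{1}{6} \left(-7\right) 10 = \left(- \frac{7}{6}\right) 10 = - \frac{35}{3}$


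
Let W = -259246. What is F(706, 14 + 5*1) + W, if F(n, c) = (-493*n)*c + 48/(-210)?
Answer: -240532188/35 ≈ -6.8724e+6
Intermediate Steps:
F(n, c) = -8/35 - 493*c*n (F(n, c) = -493*c*n + 48*(-1/210) = -493*c*n - 8/35 = -8/35 - 493*c*n)
F(706, 14 + 5*1) + W = (-8/35 - 493*(14 + 5*1)*706) - 259246 = (-8/35 - 493*(14 + 5)*706) - 259246 = (-8/35 - 493*19*706) - 259246 = (-8/35 - 6613102) - 259246 = -231458578/35 - 259246 = -240532188/35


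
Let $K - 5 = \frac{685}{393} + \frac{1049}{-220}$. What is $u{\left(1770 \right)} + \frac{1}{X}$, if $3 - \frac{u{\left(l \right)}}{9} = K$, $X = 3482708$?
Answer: $\frac{57880649738}{6273227785} \approx 9.2266$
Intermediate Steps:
$K = \frac{170743}{86460}$ ($K = 5 + \left(\frac{685}{393} + \frac{1049}{-220}\right) = 5 + \left(685 \cdot \frac{1}{393} + 1049 \left(- \frac{1}{220}\right)\right) = 5 + \left(\frac{685}{393} - \frac{1049}{220}\right) = 5 - \frac{261557}{86460} = \frac{170743}{86460} \approx 1.9748$)
$u{\left(l \right)} = \frac{265911}{28820}$ ($u{\left(l \right)} = 27 - \frac{512229}{28820} = \frac{265911}{28820}$)
$u{\left(1770 \right)} + \frac{1}{X} = \frac{265911}{28820} + \frac{1}{3482708} = \frac{57880649738}{6273227785}$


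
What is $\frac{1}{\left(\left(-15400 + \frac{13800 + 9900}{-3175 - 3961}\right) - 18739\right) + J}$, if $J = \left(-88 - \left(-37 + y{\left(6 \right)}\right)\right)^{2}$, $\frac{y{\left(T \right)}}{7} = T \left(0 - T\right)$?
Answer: $\frac{1784}{11165483} \approx 0.00015978$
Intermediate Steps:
$y{\left(T \right)} = - 7 T^{2}$ ($y{\left(T \right)} = 7 T \left(0 - T\right) = 7 T \left(- T\right) = 7 \left(- T^{2}\right) = - 7 T^{2}$)
$J = 40401$ ($J = \left(-88 - \left(-37 - 7 \cdot 6^{2}\right)\right)^{2} = \left(-88 - \left(-37 - 252\right)\right)^{2} = \left(-88 + \left(37 - -252\right)\right)^{2} = \left(-88 + \left(37 + 252\right)\right)^{2} = \left(-88 + 289\right)^{2} = 201^{2} = 40401$)
$\frac{1}{\left(\left(-15400 + \frac{13800 + 9900}{-3175 - 3961}\right) - 18739\right) + J} = \frac{1}{\left(\left(-15400 + \frac{13800 + 9900}{-3175 - 3961}\right) - 18739\right) + 40401} = \frac{1}{\left(\left(-15400 + \frac{23700}{-7136}\right) - 18739\right) + 40401} = \frac{1}{\left(\left(-15400 + 23700 \left(- \frac{1}{7136}\right)\right) - 18739\right) + 40401} = \frac{1}{\left(\left(-15400 - \frac{5925}{1784}\right) - 18739\right) + 40401} = \frac{1}{\left(- \frac{27479525}{1784} - 18739\right) + 40401} = \frac{1}{- \frac{60909901}{1784} + 40401} = \frac{1}{\frac{11165483}{1784}} = \frac{1784}{11165483}$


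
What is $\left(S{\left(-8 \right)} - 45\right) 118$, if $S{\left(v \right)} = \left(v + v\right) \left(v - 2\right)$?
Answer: $13570$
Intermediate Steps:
$S{\left(v \right)} = 2 v \left(-2 + v\right)$
$\left(S{\left(-8 \right)} - 45\right) 118 = \left(2 \left(-8\right) \left(-2 - 8\right) - 45\right) 118 = \left(2 \left(-8\right) \left(-10\right) - 45\right) 118 = \left(160 - 45\right) 118 = 115 \cdot 118 = 13570$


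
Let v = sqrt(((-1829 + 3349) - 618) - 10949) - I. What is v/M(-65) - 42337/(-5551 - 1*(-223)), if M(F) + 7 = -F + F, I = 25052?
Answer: 133773415/37296 - I*sqrt(10047)/7 ≈ 3586.8 - 14.319*I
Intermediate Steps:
M(F) = -7 (M(F) = -7 + (-F + F) = -7 + 0 = -7)
v = -25052 + I*sqrt(10047) (v = sqrt(((-1829 + 3349) - 618) - 10949) - 1*25052 = sqrt((1520 - 618) - 10949) - 25052 = sqrt(902 - 10949) - 25052 = sqrt(-10047) - 25052 = I*sqrt(10047) - 25052 = -25052 + I*sqrt(10047) ≈ -25052.0 + 100.23*I)
v/M(-65) - 42337/(-5551 - 1*(-223)) = (-25052 + I*sqrt(10047))/(-7) - 42337/(-5551 - 1*(-223)) = (-25052 + I*sqrt(10047))*(-1/7) - 42337/(-5551 + 223) = (25052/7 - I*sqrt(10047)/7) - 42337/(-5328) = (25052/7 - I*sqrt(10047)/7) - 42337*(-1/5328) = (25052/7 - I*sqrt(10047)/7) + 42337/5328 = 133773415/37296 - I*sqrt(10047)/7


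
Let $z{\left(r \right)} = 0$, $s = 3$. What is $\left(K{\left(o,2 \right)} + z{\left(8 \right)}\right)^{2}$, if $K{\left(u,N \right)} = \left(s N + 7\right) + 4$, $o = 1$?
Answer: $289$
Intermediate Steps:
$K{\left(u,N \right)} = 11 + 3 N$ ($K{\left(u,N \right)} = \left(3 N + 7\right) + 4 = \left(7 + 3 N\right) + 4 = 11 + 3 N$)
$\left(K{\left(o,2 \right)} + z{\left(8 \right)}\right)^{2} = \left(\left(11 + 3 \cdot 2\right) + 0\right)^{2} = \left(\left(11 + 6\right) + 0\right)^{2} = \left(17 + 0\right)^{2} = 17^{2} = 289$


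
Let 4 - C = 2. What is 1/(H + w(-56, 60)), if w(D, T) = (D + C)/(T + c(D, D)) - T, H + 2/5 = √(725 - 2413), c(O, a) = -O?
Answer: -5118790/453518601 - 168200*I*√422/453518601 ≈ -0.011287 - 0.0076188*I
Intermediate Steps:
H = -⅖ + 2*I*√422 (H = -⅖ + √(725 - 2413) = -⅖ + √(-1688) = -⅖ + 2*I*√422 ≈ -0.4 + 41.085*I)
C = 2 (C = 4 - 1*2 = 4 - 2 = 2)
w(D, T) = -T + (2 + D)/(T - D) (w(D, T) = (D + 2)/(T - D) - T = (2 + D)/(T - D) - T = -T + (2 + D)/(T - D))
1/(H + w(-56, 60)) = 1/((-⅖ + 2*I*√422) + (-2 + 60² - 1*(-56) - 1*(-56)*60)/(-56 - 1*60)) = 1/((-⅖ + 2*I*√422) + (-2 + 3600 + 56 + 3360)/(-56 - 60)) = 1/((-⅖ + 2*I*√422) + 7014/(-116)) = 1/((-⅖ + 2*I*√422) - 1/116*7014) = 1/((-⅖ + 2*I*√422) - 3507/58) = 1/(-17651/290 + 2*I*√422)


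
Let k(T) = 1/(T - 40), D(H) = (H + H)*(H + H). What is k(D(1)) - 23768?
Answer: -855649/36 ≈ -23768.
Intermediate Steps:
D(H) = 4*H**2 (D(H) = (2*H)*(2*H) = 4*H**2)
k(T) = 1/(-40 + T)
k(D(1)) - 23768 = 1/(-40 + 4*1**2) - 23768 = 1/(-40 + 4*1) - 23768 = 1/(-40 + 4) - 23768 = 1/(-36) - 23768 = -1/36 - 23768 = -855649/36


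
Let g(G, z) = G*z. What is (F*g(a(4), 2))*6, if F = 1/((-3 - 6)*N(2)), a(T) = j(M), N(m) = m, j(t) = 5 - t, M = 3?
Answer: -4/3 ≈ -1.3333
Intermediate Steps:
a(T) = 2 (a(T) = 5 - 1*3 = 5 - 3 = 2)
F = -1/18 (F = 1/(-3 - 6*2) = (1/2)/(-9) = -1/9*1/2 = -1/18 ≈ -0.055556)
(F*g(a(4), 2))*6 = -2/9*6 = -4/3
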